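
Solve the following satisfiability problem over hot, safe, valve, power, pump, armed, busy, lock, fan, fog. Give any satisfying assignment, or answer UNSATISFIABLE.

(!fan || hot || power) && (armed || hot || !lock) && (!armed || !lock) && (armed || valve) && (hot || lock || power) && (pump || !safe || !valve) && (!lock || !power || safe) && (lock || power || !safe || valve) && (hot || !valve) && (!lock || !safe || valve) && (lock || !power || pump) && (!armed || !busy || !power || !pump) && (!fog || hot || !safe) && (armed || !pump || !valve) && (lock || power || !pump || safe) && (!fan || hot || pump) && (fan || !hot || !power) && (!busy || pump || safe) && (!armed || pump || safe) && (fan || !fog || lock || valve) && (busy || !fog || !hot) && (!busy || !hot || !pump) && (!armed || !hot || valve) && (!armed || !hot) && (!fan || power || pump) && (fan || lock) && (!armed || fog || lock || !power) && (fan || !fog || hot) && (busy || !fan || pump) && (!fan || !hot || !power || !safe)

Set hot = True.
  then (!armed || !hot) forces armed = False.
  then (armed || valve) forces valve = True.
  then (armed || !pump || !valve) forces pump = False.
  then (pump || !safe || !valve) forces safe = False.
  then (!busy || pump || safe) forces busy = False.
  then (busy || !fog || !hot) forces fog = False.
  then (busy || !fan || pump) forces fan = False.
  then (fan || !hot || !power) forces power = False.
  then (fan || lock) forces lock = True.
All clauses satisfied.

hot=T; safe=F; valve=T; power=F; pump=F; armed=F; busy=F; lock=T; fan=F; fog=F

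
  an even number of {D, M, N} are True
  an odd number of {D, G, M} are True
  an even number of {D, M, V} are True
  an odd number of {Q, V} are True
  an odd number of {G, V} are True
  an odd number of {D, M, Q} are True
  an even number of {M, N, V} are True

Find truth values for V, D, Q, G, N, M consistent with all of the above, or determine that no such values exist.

V=F, D=F, Q=T, G=T, N=F, M=F

{D, M, N}: 0 true → even ✓
{D, G, M}: 1 true → odd ✓
{D, M, V}: 0 true → even ✓
{Q, V}: 1 true → odd ✓
{G, V}: 1 true → odd ✓
{D, M, Q}: 1 true → odd ✓
{M, N, V}: 0 true → even ✓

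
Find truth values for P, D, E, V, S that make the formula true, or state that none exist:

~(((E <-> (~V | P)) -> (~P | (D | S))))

P = True, D = False, E = True, V = True, S = False

  ~(((E <-> (~V | P)) -> (~P | (D | S)))) = True
    (E <-> (~V | P)) -> (~P | (D | S)) = False
      E <-> (~V | P) = True
        ~V | P = True
          ~V = False
      ~P | (D | S) = False
        ~P = False
        D | S = False
The formula evaluates to True.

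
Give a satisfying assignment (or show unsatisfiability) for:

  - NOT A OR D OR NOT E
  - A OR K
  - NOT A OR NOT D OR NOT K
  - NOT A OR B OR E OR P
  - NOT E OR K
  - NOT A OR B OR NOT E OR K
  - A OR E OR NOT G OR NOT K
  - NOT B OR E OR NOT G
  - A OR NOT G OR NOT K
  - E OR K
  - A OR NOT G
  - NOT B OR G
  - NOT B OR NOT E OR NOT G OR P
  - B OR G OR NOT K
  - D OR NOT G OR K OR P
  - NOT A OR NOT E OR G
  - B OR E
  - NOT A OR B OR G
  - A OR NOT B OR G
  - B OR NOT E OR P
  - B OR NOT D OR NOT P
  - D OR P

Case B = True:
  (NOT B OR G) forces G = True.
  (NOT B OR E OR NOT G) forces E = True.
  (NOT E OR K) forces K = True.
  (A OR NOT G OR NOT K) forces A = True.
  (NOT A OR D OR NOT E) forces D = True.
  Clause (NOT A OR NOT D OR NOT K) is falsified — contradiction.
Case B = False:
  (B OR E) forces E = True.
  (NOT E OR K) forces K = True.
  (B OR G OR NOT K) forces G = True.
  (A OR NOT G OR NOT K) forces A = True.
  (NOT A OR D OR NOT E) forces D = True.
  Clause (NOT A OR NOT D OR NOT K) is falsified — contradiction.
Both cases fail, so the formula is unsatisfiable.

Unsatisfiable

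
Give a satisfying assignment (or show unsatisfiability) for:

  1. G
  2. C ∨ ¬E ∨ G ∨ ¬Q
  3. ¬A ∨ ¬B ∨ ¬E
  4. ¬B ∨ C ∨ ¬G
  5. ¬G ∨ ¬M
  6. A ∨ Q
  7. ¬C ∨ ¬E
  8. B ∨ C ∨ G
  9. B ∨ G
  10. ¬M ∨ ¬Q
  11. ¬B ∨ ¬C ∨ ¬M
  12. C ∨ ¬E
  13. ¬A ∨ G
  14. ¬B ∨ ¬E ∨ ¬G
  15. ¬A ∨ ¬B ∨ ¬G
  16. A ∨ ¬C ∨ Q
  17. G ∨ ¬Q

Unit clause (G) forces G = True.
In (¬G ∨ ¬M) only ¬M is left, so M = False.
Set C = True.
  then (¬C ∨ ¬E) forces E = False.
Set B = False.
Set A = True.
Set Q = False.
All clauses satisfied.

C=T; M=F; E=F; B=F; A=T; Q=F; G=T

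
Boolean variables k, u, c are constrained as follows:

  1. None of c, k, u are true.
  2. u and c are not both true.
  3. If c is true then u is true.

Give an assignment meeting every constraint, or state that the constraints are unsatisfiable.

k=F, u=F, c=F

  (1) {c, k, u}: 0 true — none ✓
  (2) u=F, c=F — not both ✓
  (3) c=F ⇒ u: vacuous ✓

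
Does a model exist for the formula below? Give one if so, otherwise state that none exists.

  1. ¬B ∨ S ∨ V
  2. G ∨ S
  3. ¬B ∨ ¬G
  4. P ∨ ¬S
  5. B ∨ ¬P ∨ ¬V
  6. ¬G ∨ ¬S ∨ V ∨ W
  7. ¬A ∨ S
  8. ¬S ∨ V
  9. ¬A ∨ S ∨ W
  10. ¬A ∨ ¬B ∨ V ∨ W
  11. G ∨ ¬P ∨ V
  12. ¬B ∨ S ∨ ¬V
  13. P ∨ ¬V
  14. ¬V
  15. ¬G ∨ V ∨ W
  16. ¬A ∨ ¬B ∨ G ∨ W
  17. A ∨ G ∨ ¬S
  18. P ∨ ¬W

B = False, W = True, S = False, P = True, G = True, V = False, A = False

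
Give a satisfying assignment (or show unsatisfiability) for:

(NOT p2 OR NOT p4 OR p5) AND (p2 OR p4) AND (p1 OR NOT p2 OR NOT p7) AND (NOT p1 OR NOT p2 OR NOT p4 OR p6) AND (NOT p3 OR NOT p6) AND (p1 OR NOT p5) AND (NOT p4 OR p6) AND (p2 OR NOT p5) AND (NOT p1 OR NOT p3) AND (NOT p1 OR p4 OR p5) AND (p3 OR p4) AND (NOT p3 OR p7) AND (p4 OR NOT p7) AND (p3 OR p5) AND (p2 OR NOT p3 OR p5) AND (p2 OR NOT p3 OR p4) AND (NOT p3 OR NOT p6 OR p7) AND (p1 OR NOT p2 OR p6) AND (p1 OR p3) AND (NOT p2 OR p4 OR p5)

Set p1 = True.
  then (NOT p1 OR NOT p3) forces p3 = False.
  then (p3 OR p4) forces p4 = True.
  then (p3 OR p5) forces p5 = True.
  then (NOT p4 OR p6) forces p6 = True.
  then (p2 OR NOT p5) forces p2 = True.
Set p7 = True.
All clauses satisfied.

p1 = True, p2 = True, p3 = False, p4 = True, p5 = True, p6 = True, p7 = True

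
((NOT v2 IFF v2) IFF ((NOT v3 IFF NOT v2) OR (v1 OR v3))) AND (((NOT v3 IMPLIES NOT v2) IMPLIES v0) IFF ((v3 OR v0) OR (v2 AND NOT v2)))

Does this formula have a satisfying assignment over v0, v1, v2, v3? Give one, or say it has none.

v0 = True, v1 = False, v2 = True, v3 = False

  (NOT v2 IFF v2) IFF ((NOT v3 IFF NOT v2) OR (v1 OR v3)) = True
    NOT v2 IFF v2 = False
      NOT v2 = False
    (NOT v3 IFF NOT v2) OR (v1 OR v3) = False
      NOT v3 IFF NOT v2 = False
        NOT v3 = True
        NOT v2 = False
      v1 OR v3 = False
  ((NOT v3 IMPLIES NOT v2) IMPLIES v0) IFF ((v3 OR v0) OR (v2 AND NOT v2)) = True
    (NOT v3 IMPLIES NOT v2) IMPLIES v0 = True
      NOT v3 IMPLIES NOT v2 = False
        NOT v3 = True
        NOT v2 = False
    (v3 OR v0) OR (v2 AND NOT v2) = True
      v3 OR v0 = True
      v2 AND NOT v2 = False
        NOT v2 = False
Both conjuncts True, so the formula holds.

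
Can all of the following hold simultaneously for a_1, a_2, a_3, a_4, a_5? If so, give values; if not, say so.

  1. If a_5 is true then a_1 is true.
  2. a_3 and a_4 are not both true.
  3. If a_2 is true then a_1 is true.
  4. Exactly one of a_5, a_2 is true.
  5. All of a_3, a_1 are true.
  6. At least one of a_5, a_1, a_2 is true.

a_1 = True; a_2 = True; a_3 = True; a_4 = False; a_5 = False

  (1) a_5=F ⇒ a_1: vacuous ✓
  (2) a_3=T, a_4=F — not both ✓
  (3) a_2=T ⇒ a_1: T ✓
  (4) {a_5, a_2}: 1 true — exactly one ✓
  (5) {a_3, a_1}: all 2 true ✓
  (6) {a_5, a_1, a_2}: 2 true — at least one ✓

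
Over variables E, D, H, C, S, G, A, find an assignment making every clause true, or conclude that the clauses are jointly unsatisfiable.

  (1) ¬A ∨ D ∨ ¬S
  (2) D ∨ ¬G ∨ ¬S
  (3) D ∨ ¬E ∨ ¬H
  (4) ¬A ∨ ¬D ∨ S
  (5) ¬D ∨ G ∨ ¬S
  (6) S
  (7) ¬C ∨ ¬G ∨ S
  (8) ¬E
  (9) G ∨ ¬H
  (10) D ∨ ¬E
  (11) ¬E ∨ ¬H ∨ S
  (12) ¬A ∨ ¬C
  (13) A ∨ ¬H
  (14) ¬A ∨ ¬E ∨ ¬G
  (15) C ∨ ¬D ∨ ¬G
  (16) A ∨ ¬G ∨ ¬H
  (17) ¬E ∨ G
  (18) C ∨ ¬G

Unit clause (S) forces S = True.
Unit clause (¬E) forces E = False.
Set D = False.
  then (¬A ∨ D ∨ ¬S) forces A = False.
  then (D ∨ ¬G ∨ ¬S) forces G = False.
  then (G ∨ ¬H) forces H = False.
Set C = False.
All clauses satisfied.

E=F, D=F, H=F, C=F, S=T, G=F, A=F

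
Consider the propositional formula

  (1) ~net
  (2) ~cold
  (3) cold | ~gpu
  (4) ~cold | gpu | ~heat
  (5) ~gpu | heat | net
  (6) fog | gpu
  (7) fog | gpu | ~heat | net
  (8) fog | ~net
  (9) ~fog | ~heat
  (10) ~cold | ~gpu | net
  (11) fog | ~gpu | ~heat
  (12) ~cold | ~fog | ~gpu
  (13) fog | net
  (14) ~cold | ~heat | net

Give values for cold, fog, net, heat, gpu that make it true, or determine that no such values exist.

cold=F, fog=T, net=F, heat=F, gpu=F

Unit clause (~net) forces net = False.
Unit clause (~cold) forces cold = False.
In (cold | ~gpu) only ~gpu is left, so gpu = False.
In (fog | gpu) only fog is left, so fog = True.
In (~fog | ~heat) only ~heat is left, so heat = False.
All clauses satisfied.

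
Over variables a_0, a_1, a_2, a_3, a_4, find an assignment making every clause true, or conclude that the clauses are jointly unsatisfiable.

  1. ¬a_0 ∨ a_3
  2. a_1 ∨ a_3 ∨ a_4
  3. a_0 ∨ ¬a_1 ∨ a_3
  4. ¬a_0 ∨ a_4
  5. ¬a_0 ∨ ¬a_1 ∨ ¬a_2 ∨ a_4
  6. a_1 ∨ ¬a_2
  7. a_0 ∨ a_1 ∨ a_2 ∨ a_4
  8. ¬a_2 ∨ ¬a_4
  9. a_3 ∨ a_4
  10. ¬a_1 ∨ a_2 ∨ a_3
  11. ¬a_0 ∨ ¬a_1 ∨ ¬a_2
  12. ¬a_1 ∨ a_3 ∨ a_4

a_0 = False, a_1 = True, a_2 = False, a_3 = True, a_4 = True

Set a_0 = False.
Set a_1 = True.
  then (a_0 ∨ ¬a_1 ∨ a_3) forces a_3 = True.
Set a_2 = False.
Set a_4 = True.
All clauses satisfied.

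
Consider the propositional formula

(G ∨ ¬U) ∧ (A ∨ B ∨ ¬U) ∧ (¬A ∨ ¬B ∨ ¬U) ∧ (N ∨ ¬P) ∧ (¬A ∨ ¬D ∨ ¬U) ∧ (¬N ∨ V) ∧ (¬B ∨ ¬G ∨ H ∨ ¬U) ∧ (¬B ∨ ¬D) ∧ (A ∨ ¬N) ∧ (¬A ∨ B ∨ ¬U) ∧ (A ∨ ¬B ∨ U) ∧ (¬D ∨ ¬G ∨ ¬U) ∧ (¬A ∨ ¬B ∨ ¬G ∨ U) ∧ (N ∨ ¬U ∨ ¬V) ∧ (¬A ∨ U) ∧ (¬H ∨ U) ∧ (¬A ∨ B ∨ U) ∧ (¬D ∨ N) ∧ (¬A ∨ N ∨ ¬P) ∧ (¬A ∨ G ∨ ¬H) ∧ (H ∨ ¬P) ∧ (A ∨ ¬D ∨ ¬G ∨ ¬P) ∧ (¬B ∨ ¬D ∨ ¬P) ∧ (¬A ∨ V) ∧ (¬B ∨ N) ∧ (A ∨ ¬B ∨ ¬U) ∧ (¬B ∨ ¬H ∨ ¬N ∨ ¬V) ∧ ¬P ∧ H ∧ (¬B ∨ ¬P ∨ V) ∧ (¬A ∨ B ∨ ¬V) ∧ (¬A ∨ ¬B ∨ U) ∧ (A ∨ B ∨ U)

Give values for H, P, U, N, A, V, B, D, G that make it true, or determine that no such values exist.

Case A = True:
  (¬A ∨ U) forces U = True.
  (G ∨ ¬U) forces G = True.
  (¬A ∨ ¬B ∨ ¬U) forces B = False.
  Clause (¬A ∨ B ∨ ¬U) is falsified — contradiction.
Case A = False:
  (A ∨ ¬N) forces N = False.
  (N ∨ ¬P) forces P = False.
  (¬D ∨ N) forces D = False.
  (¬B ∨ N) forces B = False.
  (A ∨ B ∨ ¬U) forces U = False.
  Clause (A ∨ B ∨ U) is falsified — contradiction.
Both cases fail, so the formula is unsatisfiable.

UNSATISFIABLE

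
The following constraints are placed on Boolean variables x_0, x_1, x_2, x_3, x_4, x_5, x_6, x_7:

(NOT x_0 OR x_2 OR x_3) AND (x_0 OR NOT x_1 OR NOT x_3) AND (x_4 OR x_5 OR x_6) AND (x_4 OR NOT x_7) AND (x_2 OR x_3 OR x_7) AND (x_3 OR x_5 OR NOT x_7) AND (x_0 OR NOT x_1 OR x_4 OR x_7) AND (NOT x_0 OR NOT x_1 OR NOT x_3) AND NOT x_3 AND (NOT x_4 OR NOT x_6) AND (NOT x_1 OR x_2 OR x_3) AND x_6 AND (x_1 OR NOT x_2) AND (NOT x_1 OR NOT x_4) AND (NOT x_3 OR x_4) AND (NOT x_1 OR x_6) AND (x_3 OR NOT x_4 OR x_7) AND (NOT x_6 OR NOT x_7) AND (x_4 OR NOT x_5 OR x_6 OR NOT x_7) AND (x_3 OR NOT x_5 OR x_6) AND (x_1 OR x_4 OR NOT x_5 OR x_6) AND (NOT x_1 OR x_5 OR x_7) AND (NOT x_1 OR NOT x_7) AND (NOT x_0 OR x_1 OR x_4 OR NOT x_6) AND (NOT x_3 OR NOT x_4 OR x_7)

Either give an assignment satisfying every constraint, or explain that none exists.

x_0 = True, x_1 = True, x_2 = True, x_3 = False, x_4 = False, x_5 = True, x_6 = True, x_7 = False

Unit clause (NOT x_3) forces x_3 = False.
Unit clause (x_6) forces x_6 = True.
In (NOT x_6 OR NOT x_7) only NOT x_7 is left, so x_7 = False.
In (x_2 OR x_3 OR x_7) only x_2 is left, so x_2 = True.
In (NOT x_4 OR NOT x_6) only NOT x_4 is left, so x_4 = False.
In (x_1 OR NOT x_2) only x_1 is left, so x_1 = True.
In (NOT x_1 OR x_5 OR x_7) only x_5 is left, so x_5 = True.
In (x_0 OR NOT x_1 OR x_4 OR x_7) only x_0 is left, so x_0 = True.
All clauses satisfied.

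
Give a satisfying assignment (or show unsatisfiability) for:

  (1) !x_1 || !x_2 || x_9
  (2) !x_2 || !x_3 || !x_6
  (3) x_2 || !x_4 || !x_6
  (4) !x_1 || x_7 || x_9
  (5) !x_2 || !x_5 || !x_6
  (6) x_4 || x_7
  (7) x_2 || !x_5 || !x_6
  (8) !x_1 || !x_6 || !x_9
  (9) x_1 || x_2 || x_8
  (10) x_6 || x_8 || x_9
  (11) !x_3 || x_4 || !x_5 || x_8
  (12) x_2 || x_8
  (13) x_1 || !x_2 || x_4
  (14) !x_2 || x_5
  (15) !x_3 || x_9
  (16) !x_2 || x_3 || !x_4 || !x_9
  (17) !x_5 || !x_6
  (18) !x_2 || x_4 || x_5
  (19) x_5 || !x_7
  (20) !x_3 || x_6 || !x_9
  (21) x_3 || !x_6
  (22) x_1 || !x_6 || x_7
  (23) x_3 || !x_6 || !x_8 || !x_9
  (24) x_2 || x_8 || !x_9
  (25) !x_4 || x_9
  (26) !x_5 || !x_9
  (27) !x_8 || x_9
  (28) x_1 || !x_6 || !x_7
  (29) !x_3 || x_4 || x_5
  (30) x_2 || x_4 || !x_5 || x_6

x_1: False; x_2: False; x_3: False; x_4: True; x_5: False; x_6: False; x_7: False; x_8: True; x_9: True

Set x_1 = False.
Try x_2 = True:
  (x_1 || !x_2 || x_4) forces x_4 = True.
  (!x_2 || x_5) forces x_5 = True.
  (!x_2 || !x_5 || !x_6) forces x_6 = False.
  (!x_4 || x_9) forces x_9 = True.
  clause (!x_5 || !x_9) is falsified — backtrack.
So x_2 = False.
  then (x_1 || x_2 || x_8) forces x_8 = True.
  then (!x_8 || x_9) forces x_9 = True.
  then (!x_5 || !x_9) forces x_5 = False.
  then (x_5 || !x_7) forces x_7 = False.
  then (x_1 || !x_6 || x_7) forces x_6 = False.
  then (x_4 || x_7) forces x_4 = True.
  then (!x_3 || x_6 || !x_9) forces x_3 = False.
All clauses satisfied.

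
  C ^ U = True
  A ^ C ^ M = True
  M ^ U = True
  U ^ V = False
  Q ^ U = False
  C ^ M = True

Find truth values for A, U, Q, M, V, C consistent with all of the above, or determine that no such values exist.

Unsatisfiable — no assignment works.

Adding constraints 1, 3, 6 mod 2: every variable appears an even number of times on the left, so the left side is 0.
But the right sides sum to 1 (mod 2). 0 ≠ 1 — the system is inconsistent.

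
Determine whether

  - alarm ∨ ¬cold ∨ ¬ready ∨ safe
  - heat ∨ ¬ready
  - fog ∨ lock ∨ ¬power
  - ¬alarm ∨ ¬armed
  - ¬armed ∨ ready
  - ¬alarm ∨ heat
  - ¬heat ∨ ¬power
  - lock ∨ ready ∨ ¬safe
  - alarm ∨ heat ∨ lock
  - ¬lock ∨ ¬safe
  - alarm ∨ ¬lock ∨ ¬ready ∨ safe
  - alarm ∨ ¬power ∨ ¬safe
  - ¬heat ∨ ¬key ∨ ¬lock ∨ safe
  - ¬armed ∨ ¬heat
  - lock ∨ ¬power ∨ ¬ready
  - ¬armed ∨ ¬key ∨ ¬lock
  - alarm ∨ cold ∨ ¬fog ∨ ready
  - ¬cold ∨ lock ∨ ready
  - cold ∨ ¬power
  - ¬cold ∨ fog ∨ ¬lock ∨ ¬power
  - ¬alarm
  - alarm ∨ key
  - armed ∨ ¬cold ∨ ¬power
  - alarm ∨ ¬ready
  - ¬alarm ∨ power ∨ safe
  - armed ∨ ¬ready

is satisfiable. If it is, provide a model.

safe = False, power = False, ready = False, armed = False, heat = False, cold = True, alarm = False, fog = False, key = True, lock = True

Unit clause (¬alarm) forces alarm = False.
In (alarm ∨ key) only key is left, so key = True.
In (alarm ∨ ¬ready) only ¬ready is left, so ready = False.
In (¬armed ∨ ready) only ¬armed is left, so armed = False.
Try safe = True:
  (lock ∨ ready ∨ ¬safe) forces lock = True.
  clause (¬lock ∨ ¬safe) is falsified — backtrack.
So safe = False.
Set power = False.
Set heat = False.
  then (alarm ∨ heat ∨ lock) forces lock = True.
Set cold = True.
Set fog = False.
All clauses satisfied.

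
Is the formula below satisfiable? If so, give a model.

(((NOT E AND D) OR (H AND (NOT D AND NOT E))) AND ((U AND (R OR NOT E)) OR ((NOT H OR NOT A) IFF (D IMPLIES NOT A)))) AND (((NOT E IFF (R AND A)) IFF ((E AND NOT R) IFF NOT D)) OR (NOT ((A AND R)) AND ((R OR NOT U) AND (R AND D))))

E = False; H = True; R = True; A = False; U = True; D = True

  ((NOT E AND D) OR (H AND (NOT D AND NOT E))) AND ((U AND (R OR NOT E)) OR ((NOT H OR NOT A) IFF (D IMPLIES NOT A))) = True
    (NOT E AND D) OR (H AND (NOT D AND NOT E)) = True
      NOT E AND D = True
        NOT E = True
      H AND (NOT D AND NOT E) = False
        NOT D AND NOT E = False
          NOT D = False
          NOT E = True
    (U AND (R OR NOT E)) OR ((NOT H OR NOT A) IFF (D IMPLIES NOT A)) = True
      U AND (R OR NOT E) = True
        R OR NOT E = True
          NOT E = True
      (NOT H OR NOT A) IFF (D IMPLIES NOT A) = True
        NOT H OR NOT A = True
          NOT H = False
          NOT A = True
        D IMPLIES NOT A = True
          NOT A = True
  ((NOT E IFF (R AND A)) IFF ((E AND NOT R) IFF NOT D)) OR (NOT ((A AND R)) AND ((R OR NOT U) AND (R AND D))) = True
    (NOT E IFF (R AND A)) IFF ((E AND NOT R) IFF NOT D) = False
      NOT E IFF (R AND A) = False
        NOT E = True
        R AND A = False
      (E AND NOT R) IFF NOT D = True
        E AND NOT R = False
          NOT R = False
        NOT D = False
    NOT ((A AND R)) AND ((R OR NOT U) AND (R AND D)) = True
      NOT ((A AND R)) = True
        A AND R = False
      (R OR NOT U) AND (R AND D) = True
        R OR NOT U = True
          NOT U = False
        R AND D = True
Both conjuncts True, so the formula holds.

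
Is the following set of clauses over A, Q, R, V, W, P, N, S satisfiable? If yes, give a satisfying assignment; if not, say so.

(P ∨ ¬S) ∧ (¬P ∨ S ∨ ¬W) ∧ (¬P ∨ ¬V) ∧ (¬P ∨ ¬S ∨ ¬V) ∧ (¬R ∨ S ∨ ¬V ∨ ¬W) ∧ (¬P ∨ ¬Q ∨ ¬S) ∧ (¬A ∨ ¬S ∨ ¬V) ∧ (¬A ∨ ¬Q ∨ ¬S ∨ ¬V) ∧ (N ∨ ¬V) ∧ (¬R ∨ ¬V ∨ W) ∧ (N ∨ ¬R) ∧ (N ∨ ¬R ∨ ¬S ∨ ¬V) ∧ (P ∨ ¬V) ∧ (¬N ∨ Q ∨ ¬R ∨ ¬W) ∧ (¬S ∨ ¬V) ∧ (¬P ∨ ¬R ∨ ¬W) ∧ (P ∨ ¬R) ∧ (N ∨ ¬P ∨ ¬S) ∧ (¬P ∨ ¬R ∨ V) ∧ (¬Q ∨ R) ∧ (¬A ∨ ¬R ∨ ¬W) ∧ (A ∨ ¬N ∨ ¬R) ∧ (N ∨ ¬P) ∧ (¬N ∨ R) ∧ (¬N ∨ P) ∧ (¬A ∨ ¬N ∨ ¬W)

A = False, Q = False, R = False, V = False, W = False, P = False, N = False, S = False

Set A = False.
Try Q = True:
  (¬Q ∨ R) forces R = True.
  (N ∨ ¬R) forces N = True.
  clause (A ∨ ¬N ∨ ¬R) is falsified — backtrack.
So Q = False.
Set R = False.
  then (¬N ∨ R) forces N = False.
  then (N ∨ ¬V) forces V = False.
  then (N ∨ ¬P) forces P = False.
  then (P ∨ ¬S) forces S = False.
Set W = False.
All clauses satisfied.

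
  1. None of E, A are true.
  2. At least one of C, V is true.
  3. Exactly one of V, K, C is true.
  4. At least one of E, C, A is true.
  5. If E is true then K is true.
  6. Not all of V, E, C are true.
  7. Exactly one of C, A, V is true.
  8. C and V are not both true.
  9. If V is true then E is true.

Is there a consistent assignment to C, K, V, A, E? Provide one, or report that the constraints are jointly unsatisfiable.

C = True, K = False, V = False, A = False, E = False

  (1) {E, A}: 0 true — none ✓
  (2) {C, V}: 1 true — at least one ✓
  (3) {V, K, C}: 1 true — exactly one ✓
  (4) {E, C, A}: 1 true — at least one ✓
  (5) E=F ⇒ K: vacuous ✓
  (6) {V, E, C}: 1/3 true — not all ✓
  (7) {C, A, V}: 1 true — exactly one ✓
  (8) C=T, V=F — not both ✓
  (9) V=F ⇒ E: vacuous ✓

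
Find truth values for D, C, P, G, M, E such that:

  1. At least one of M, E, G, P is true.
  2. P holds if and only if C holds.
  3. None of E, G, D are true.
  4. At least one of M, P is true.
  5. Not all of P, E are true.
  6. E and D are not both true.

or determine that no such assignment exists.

D: False; C: True; P: True; G: False; M: True; E: False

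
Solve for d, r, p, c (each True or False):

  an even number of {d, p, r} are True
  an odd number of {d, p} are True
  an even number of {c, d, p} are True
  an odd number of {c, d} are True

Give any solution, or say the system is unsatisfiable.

d: False, r: True, p: True, c: True

{d, p, r}: 2 true → even ✓
{d, p}: 1 true → odd ✓
{c, d, p}: 2 true → even ✓
{c, d}: 1 true → odd ✓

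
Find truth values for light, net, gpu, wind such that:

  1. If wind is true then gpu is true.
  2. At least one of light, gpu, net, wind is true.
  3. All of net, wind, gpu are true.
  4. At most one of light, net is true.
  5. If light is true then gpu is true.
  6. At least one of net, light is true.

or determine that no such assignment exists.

light = False; net = True; gpu = True; wind = True

  (1) wind=T ⇒ gpu: T ✓
  (2) {light, gpu, net, wind}: 3 true — at least one ✓
  (3) {net, wind, gpu}: all 3 true ✓
  (4) {light, net}: 1 true — at most one ✓
  (5) light=F ⇒ gpu: vacuous ✓
  (6) {net, light}: 1 true — at least one ✓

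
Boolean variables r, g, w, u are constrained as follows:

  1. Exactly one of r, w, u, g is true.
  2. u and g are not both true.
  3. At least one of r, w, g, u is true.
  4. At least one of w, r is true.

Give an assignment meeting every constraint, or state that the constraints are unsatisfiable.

r = False; g = False; w = True; u = False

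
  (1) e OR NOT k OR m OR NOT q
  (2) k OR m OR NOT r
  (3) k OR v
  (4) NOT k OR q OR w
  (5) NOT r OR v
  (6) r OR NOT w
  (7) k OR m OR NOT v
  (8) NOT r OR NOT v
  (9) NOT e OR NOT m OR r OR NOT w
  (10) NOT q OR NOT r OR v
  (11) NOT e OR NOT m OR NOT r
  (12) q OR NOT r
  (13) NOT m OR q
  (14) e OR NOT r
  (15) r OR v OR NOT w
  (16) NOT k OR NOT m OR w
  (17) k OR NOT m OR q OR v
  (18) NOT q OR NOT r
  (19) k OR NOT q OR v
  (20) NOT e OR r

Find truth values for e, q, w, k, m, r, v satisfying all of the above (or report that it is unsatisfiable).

Set e = False.
  then (e OR NOT r) forces r = False.
  then (r OR NOT w) forces w = False.
Try q = False:
  (NOT k OR q OR w) forces k = False.
  (k OR v) forces v = True.
  (k OR m OR NOT v) forces m = True.
  clause (NOT m OR q) is falsified — backtrack.
So q = True.
Set k = False.
  then (k OR v) forces v = True.
  then (k OR m OR NOT v) forces m = True.
All clauses satisfied.

e = False, q = True, w = False, k = False, m = True, r = False, v = True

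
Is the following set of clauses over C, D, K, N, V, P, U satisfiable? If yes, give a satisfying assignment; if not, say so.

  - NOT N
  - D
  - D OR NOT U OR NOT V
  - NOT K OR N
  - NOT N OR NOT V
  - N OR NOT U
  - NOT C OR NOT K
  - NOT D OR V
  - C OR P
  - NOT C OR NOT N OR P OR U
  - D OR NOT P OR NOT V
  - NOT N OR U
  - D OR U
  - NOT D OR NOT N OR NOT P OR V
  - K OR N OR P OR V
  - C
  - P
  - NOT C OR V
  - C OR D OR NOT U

Unit clause (NOT N) forces N = False.
Unit clause (D) forces D = True.
In (NOT K OR N) only NOT K is left, so K = False.
In (N OR NOT U) only NOT U is left, so U = False.
In (NOT D OR V) only V is left, so V = True.
Unit clause (C) forces C = True.
Unit clause (P) forces P = True.
All clauses satisfied.

C = True; D = True; K = False; N = False; V = True; P = True; U = False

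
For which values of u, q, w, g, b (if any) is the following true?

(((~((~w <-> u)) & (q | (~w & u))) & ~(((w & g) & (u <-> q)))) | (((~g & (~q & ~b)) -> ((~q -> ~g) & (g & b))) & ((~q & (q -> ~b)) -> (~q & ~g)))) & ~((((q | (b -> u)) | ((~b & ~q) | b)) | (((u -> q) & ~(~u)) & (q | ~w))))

Unsatisfiable — no assignment works.

The conjunct ~((((q | (b -> u)) | ((~b & ~q) | b)) | (((u -> q) & ~(~u)) & (q | ~w)))) is unsatisfiable on its own:
  b = True: this becomes ~((True | (((u -> q) & ~(~u)) & (q | ~w)))) = False.
  b = False: this becomes ~((True | (((u -> q) & ~(~u)) & (q | ~w)))) = False.
So the whole conjunction is unsatisfiable.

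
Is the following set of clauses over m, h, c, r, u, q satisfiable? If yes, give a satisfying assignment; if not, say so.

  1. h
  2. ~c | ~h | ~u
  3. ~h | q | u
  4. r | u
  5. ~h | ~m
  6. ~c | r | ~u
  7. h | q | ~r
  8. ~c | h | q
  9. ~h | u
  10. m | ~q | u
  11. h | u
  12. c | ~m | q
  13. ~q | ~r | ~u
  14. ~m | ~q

Unit clause (h) forces h = True.
In (~h | ~m) only ~m is left, so m = False.
In (~h | u) only u is left, so u = True.
In (~c | ~h | ~u) only ~c is left, so c = False.
Set r = True.
  then (~q | ~r | ~u) forces q = False.
All clauses satisfied.

m = False, h = True, c = False, r = True, u = True, q = False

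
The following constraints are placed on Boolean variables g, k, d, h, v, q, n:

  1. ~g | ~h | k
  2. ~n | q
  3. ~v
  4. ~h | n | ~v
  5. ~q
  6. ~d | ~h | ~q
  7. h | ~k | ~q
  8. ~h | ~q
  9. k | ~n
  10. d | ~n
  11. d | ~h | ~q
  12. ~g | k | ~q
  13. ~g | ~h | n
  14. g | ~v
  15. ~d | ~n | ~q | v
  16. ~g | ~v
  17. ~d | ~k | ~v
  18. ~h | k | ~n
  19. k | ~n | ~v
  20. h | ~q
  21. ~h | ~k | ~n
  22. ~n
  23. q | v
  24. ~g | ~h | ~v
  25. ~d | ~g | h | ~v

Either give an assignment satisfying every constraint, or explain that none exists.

Case v = True:
  Clause (~v) is falsified — contradiction.
Case v = False:
  (~q) forces q = False.
  Clause (q | v) is falsified — contradiction.
Both cases fail, so the formula is unsatisfiable.

The formula is unsatisfiable.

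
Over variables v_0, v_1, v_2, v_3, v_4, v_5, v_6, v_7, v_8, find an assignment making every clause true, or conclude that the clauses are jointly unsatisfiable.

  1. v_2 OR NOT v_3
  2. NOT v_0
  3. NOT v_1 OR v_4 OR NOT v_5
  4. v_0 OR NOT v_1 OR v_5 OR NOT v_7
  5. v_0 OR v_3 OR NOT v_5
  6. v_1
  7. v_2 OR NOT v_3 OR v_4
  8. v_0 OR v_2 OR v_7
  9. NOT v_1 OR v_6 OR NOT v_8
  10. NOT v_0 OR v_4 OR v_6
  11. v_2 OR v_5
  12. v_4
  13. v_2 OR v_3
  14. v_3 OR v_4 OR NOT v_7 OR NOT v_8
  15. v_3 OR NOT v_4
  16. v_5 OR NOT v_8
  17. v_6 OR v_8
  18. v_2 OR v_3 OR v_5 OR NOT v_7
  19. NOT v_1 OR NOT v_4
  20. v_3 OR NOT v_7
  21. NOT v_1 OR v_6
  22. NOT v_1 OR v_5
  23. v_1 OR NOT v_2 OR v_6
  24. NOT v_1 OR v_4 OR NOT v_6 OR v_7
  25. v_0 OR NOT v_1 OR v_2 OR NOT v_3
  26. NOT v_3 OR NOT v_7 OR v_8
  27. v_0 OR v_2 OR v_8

No satisfying assignment exists.

Case v_0 = True:
  Clause (NOT v_0) is falsified — contradiction.
Case v_0 = False:
  (v_1) forces v_1 = True.
  (v_4) forces v_4 = True.
  Clause (NOT v_1 OR NOT v_4) is falsified — contradiction.
Both cases fail, so the formula is unsatisfiable.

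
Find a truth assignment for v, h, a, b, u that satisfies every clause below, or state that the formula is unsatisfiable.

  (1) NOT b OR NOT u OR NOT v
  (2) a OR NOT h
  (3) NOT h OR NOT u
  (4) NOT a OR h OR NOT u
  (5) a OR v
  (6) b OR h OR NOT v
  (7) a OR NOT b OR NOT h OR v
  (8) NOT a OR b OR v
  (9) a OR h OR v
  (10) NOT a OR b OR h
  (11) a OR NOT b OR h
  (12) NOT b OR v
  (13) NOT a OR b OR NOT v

v = True, h = False, a = True, b = True, u = False

Try v = False:
  (a OR v) forces a = True.
  (NOT a OR b OR v) forces b = True.
  clause (NOT b OR v) is falsified — backtrack.
So v = True.
Set h = False.
  then (b OR h OR NOT v) forces b = True.
  then (a OR NOT b OR h) forces a = True.
  then (NOT b OR NOT u OR NOT v) forces u = False.
All clauses satisfied.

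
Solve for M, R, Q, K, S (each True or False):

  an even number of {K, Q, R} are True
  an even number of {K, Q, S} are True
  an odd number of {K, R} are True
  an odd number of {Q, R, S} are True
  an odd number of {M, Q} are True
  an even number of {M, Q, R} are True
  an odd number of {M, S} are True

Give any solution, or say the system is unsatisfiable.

M=F, R=T, Q=T, K=F, S=T

{K, Q, R}: 2 true → even ✓
{K, Q, S}: 2 true → even ✓
{K, R}: 1 true → odd ✓
{Q, R, S}: 3 true → odd ✓
{M, Q}: 1 true → odd ✓
{M, Q, R}: 2 true → even ✓
{M, S}: 1 true → odd ✓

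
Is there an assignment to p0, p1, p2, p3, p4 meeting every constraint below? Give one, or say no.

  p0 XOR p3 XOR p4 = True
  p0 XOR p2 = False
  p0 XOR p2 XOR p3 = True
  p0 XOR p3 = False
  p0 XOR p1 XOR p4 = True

p0=T; p1=T; p2=T; p3=T; p4=T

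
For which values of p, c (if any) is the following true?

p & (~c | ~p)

p = True, c = False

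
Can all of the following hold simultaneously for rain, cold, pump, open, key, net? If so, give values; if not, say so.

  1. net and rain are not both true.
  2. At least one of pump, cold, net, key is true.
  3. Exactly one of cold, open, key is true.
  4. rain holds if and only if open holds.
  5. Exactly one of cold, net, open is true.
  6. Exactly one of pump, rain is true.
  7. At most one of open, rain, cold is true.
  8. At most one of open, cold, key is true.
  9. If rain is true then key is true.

rain = False; cold = True; pump = True; open = False; key = False; net = False

  (1) net=F, rain=F — not both ✓
  (2) {pump, cold, net, key}: 2 true — at least one ✓
  (3) {cold, open, key}: 1 true — exactly one ✓
  (4) rain=F, open=F — same ✓
  (5) {cold, net, open}: 1 true — exactly one ✓
  (6) {pump, rain}: 1 true — exactly one ✓
  (7) {open, rain, cold}: 1 true — at most one ✓
  (8) {open, cold, key}: 1 true — at most one ✓
  (9) rain=F ⇒ key: vacuous ✓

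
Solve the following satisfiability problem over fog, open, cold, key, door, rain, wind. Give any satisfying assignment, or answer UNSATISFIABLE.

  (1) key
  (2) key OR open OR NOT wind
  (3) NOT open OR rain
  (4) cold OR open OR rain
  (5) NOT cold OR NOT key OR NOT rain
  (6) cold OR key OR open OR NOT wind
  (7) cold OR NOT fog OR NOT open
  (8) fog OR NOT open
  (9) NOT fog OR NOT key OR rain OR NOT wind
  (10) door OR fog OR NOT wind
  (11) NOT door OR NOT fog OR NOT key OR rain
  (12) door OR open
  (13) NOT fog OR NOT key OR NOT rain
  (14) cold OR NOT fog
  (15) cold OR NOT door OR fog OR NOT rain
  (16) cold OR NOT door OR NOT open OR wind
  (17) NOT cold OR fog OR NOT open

fog = False, open = False, cold = True, key = True, door = True, rain = False, wind = True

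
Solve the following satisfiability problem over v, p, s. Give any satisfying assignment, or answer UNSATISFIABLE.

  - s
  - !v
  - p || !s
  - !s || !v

v: False; p: True; s: True

Unit clause (s) forces s = True.
Unit clause (!v) forces v = False.
In (p || !s) only p is left, so p = True.
All clauses satisfied.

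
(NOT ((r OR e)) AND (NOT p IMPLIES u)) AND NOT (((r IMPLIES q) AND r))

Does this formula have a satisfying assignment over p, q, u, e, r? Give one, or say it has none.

p: True, q: False, u: False, e: False, r: False

  NOT ((r OR e)) AND (NOT p IMPLIES u) = True
    NOT ((r OR e)) = True
      r OR e = False
    NOT p IMPLIES u = True
      NOT p = False
  NOT (((r IMPLIES q) AND r)) = True
    (r IMPLIES q) AND r = False
      r IMPLIES q = True
Both conjuncts True, so the formula holds.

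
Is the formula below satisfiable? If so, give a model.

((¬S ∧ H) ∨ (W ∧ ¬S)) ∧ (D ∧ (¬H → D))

W: True, H: True, D: True, S: False

  (¬S ∧ H) ∨ (W ∧ ¬S) = True
    ¬S ∧ H = True
      ¬S = True
    W ∧ ¬S = True
      ¬S = True
  D ∧ (¬H → D) = True
    ¬H → D = True
      ¬H = False
Both conjuncts True, so the formula holds.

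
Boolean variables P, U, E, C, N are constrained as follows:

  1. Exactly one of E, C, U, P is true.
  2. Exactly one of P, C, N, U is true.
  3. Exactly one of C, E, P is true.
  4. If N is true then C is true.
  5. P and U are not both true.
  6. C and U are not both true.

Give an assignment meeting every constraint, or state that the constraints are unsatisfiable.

P = False, U = False, E = False, C = True, N = False

  (1) {E, C, U, P}: 1 true — exactly one ✓
  (2) {P, C, N, U}: 1 true — exactly one ✓
  (3) {C, E, P}: 1 true — exactly one ✓
  (4) N=F ⇒ C: vacuous ✓
  (5) P=F, U=F — not both ✓
  (6) C=T, U=F — not both ✓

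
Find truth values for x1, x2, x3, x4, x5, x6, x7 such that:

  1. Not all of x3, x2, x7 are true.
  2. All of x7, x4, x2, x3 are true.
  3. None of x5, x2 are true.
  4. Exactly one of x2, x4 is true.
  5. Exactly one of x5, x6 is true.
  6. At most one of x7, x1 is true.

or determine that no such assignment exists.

Case x2 = True:
  Constraint (3) is violated (x2=T) — contradiction.
Case x2 = False:
  Constraint (2) is violated (x2=F) — contradiction.
Both cases fail — unsatisfiable.

Unsatisfiable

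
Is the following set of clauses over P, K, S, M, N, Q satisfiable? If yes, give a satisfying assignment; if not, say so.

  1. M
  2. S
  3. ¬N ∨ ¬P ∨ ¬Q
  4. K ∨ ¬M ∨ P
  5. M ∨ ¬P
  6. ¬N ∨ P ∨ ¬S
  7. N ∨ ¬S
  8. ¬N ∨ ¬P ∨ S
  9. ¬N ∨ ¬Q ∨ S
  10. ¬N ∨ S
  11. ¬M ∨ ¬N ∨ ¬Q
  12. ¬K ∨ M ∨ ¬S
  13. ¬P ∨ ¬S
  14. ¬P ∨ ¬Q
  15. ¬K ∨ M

The formula is unsatisfiable.

Case S = True:
  (M) forces M = True.
  (N ∨ ¬S) forces N = True.
  (¬N ∨ P ∨ ¬S) forces P = True.
  Clause (¬P ∨ ¬S) is falsified — contradiction.
Case S = False:
  Clause (S) is falsified — contradiction.
Both cases fail, so the formula is unsatisfiable.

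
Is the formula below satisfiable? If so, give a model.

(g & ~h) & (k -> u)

g = True; k = False; h = False; u = False

  g & ~h = True
    ~h = True
  k -> u = True
Both conjuncts True, so the formula holds.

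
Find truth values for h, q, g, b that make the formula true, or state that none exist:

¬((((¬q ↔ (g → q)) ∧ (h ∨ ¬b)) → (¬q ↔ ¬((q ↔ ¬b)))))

h = True; q = False; g = False; b = True

  ¬((((¬q ↔ (g → q)) ∧ (h ∨ ¬b)) → (¬q ↔ ¬((q ↔ ¬b))))) = True
    ((¬q ↔ (g → q)) ∧ (h ∨ ¬b)) → (¬q ↔ ¬((q ↔ ¬b))) = False
      (¬q ↔ (g → q)) ∧ (h ∨ ¬b) = True
        ¬q ↔ (g → q) = True
          ¬q = True
          g → q = True
        h ∨ ¬b = True
          ¬b = False
      ¬q ↔ ¬((q ↔ ¬b)) = False
        ¬q = True
        ¬((q ↔ ¬b)) = False
          q ↔ ¬b = True
            ¬b = False
The formula evaluates to True.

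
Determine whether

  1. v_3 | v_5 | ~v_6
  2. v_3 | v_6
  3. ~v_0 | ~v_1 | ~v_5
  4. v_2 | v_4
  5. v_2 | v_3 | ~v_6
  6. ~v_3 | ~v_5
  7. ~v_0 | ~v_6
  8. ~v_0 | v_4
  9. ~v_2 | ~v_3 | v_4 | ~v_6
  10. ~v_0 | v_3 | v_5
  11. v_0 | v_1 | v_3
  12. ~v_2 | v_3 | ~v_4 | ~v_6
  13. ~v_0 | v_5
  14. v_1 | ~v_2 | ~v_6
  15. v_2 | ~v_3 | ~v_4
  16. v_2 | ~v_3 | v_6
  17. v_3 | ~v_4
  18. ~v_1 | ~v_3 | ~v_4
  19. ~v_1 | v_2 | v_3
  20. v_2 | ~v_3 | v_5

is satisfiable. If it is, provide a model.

Try v_0 = True:
  (~v_0 | ~v_6) forces v_6 = False.
  (v_3 | v_6) forces v_3 = True.
  (~v_3 | ~v_5) forces v_5 = False.
  clause (~v_0 | v_5) is falsified — backtrack.
So v_0 = False.
Set v_1 = True.
Try v_2 = False:
  (v_2 | v_4) forces v_4 = True.
  (v_2 | ~v_3 | ~v_4) forces v_3 = False.
  clause (v_3 | ~v_4) is falsified — backtrack.
So v_2 = True.
Set v_3 = False.
  then (v_3 | v_6) forces v_6 = True.
  then (~v_2 | v_3 | ~v_4 | ~v_6) forces v_4 = False.
  then (v_3 | v_5 | ~v_6) forces v_5 = True.
All clauses satisfied.

v_0 = False, v_1 = True, v_2 = True, v_3 = False, v_4 = False, v_5 = True, v_6 = True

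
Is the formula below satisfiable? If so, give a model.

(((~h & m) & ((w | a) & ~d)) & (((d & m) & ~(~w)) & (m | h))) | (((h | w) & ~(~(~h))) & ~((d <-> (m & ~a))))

h: False, a: False, w: True, m: False, d: True

  (((~h & m) & ((w | a) & ~d)) & (((d & m) & ~(~w)) & (m | h))) | (((h | w) & ~(~(~h))) & ~((d <-> (m & ~a)))) = True
    ((~h & m) & ((w | a) & ~d)) & (((d & m) & ~(~w)) & (m | h)) = False
      (~h & m) & ((w | a) & ~d) = False
        ~h & m = False
          ~h = True
        (w | a) & ~d = False
          w | a = True
          ~d = False
      ((d & m) & ~(~w)) & (m | h) = False
        (d & m) & ~(~w) = False
          d & m = False
          ~(~w) = True
            ~w = False
        m | h = False
    ((h | w) & ~(~(~h))) & ~((d <-> (m & ~a))) = True
      (h | w) & ~(~(~h)) = True
        h | w = True
        ~(~(~h)) = True
          ~(~h) = False
            ~h = True
      ~((d <-> (m & ~a))) = True
        d <-> (m & ~a) = False
          m & ~a = False
            ~a = True
The formula evaluates to True.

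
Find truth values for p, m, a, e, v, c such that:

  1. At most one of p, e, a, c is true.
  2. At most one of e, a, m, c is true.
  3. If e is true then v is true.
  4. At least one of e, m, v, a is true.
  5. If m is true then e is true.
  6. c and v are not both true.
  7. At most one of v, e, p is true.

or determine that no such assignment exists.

p=F, m=F, a=T, e=F, v=F, c=F

  (1) {p, e, a, c}: 1 true — at most one ✓
  (2) {e, a, m, c}: 1 true — at most one ✓
  (3) e=F ⇒ v: vacuous ✓
  (4) {e, m, v, a}: 1 true — at least one ✓
  (5) m=F ⇒ e: vacuous ✓
  (6) c=F, v=F — not both ✓
  (7) {v, e, p}: 0 true — at most one ✓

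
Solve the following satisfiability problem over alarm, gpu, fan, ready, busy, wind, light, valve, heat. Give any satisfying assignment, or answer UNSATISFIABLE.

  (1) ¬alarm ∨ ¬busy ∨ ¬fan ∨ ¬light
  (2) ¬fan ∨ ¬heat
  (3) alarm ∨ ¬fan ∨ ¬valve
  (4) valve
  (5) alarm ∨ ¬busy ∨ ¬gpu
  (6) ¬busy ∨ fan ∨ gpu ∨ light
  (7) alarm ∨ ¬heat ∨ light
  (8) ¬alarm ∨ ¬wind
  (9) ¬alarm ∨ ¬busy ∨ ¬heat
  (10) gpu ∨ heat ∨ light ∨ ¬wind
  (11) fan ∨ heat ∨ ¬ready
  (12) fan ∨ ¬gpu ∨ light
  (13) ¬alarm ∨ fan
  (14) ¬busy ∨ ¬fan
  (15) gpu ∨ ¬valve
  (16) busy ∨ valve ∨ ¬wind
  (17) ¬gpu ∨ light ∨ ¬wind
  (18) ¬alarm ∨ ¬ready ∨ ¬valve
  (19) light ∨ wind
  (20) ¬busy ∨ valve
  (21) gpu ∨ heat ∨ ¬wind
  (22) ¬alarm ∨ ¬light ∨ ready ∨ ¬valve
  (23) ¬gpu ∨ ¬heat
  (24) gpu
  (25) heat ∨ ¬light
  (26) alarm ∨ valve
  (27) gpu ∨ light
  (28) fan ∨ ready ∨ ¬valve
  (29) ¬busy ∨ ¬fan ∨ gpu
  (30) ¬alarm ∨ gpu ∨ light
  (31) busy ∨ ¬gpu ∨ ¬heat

Case gpu = True:
  (valve) forces valve = True.
  (¬gpu ∨ ¬heat) forces heat = False.
  (heat ∨ ¬light) forces light = False.
  (fan ∨ ¬gpu ∨ light) forces fan = True.
  (alarm ∨ ¬fan ∨ ¬valve) forces alarm = True.
  (¬alarm ∨ ¬wind) forces wind = False.
  Clause (light ∨ wind) is falsified — contradiction.
Case gpu = False:
  Clause (gpu) is falsified — contradiction.
Both cases fail, so the formula is unsatisfiable.

UNSATISFIABLE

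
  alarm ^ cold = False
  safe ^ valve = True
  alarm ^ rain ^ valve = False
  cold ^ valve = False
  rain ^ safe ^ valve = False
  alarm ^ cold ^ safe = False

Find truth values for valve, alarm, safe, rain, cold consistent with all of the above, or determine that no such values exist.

The formula is unsatisfiable.

Adding constraints 1, 2, 3, 4, 5 mod 2: every variable appears an even number of times on the left, so the left side is 0.
But the right sides sum to 1 (mod 2). 0 ≠ 1 — the system is inconsistent.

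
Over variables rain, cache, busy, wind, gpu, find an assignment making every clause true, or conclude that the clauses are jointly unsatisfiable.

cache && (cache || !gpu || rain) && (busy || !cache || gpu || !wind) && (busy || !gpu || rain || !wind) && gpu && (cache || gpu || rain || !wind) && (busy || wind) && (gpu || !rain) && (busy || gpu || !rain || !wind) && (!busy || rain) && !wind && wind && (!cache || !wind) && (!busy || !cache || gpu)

Unsatisfiable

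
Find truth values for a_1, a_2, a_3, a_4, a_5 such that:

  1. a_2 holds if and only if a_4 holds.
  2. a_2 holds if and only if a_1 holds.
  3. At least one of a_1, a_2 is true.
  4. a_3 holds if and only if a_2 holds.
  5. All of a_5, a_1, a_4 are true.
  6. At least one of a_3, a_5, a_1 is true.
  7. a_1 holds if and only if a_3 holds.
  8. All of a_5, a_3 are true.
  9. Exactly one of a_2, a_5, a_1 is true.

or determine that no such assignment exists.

UNSATISFIABLE

Case a_5 = True:
  (5) forces a_1 = True.
  Constraint (9) is violated (a_5=T, a_1=T) — contradiction.
Case a_5 = False:
  Constraint (5) is violated (a_5=F) — contradiction.
Both cases fail — unsatisfiable.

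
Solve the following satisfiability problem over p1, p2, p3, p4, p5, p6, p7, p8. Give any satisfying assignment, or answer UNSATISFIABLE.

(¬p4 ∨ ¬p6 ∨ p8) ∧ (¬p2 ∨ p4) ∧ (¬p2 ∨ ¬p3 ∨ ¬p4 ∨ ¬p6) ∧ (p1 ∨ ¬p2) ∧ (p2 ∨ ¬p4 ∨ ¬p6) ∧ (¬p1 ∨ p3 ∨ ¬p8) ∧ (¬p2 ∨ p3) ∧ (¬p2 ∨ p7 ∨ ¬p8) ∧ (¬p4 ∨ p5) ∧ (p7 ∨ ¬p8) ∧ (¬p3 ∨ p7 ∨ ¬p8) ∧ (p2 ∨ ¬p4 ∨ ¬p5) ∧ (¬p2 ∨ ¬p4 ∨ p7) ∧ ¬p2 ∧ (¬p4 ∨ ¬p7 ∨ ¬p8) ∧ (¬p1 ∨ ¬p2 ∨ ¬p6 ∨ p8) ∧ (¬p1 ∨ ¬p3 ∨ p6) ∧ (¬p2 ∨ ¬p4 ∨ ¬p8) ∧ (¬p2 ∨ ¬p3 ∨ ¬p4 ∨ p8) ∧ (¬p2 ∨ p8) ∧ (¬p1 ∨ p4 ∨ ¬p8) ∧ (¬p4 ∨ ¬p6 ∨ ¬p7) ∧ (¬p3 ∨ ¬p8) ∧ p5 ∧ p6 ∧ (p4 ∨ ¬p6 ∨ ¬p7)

Unit clause (¬p2) forces p2 = False.
Unit clause (p5) forces p5 = True.
Unit clause (p6) forces p6 = True.
In (p2 ∨ ¬p4 ∨ ¬p6) only ¬p4 is left, so p4 = False.
In (p4 ∨ ¬p6 ∨ ¬p7) only ¬p7 is left, so p7 = False.
In (p7 ∨ ¬p8) only ¬p8 is left, so p8 = False.
Set p1 = True.
Set p3 = False.
All clauses satisfied.

p1 = True; p2 = False; p3 = False; p4 = False; p5 = True; p6 = True; p7 = False; p8 = False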